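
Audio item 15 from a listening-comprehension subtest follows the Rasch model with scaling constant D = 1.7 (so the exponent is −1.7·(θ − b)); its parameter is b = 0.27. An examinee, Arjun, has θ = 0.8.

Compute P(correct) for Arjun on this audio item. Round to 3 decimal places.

P(θ) = 1 / (1 + exp(−D·(θ − b)))
Exponent: 1.7 × (0.8 − 0.27) = 0.9010
1/(1 + e^{-0.9010}) = 0.7112
P = 0.7112

0.711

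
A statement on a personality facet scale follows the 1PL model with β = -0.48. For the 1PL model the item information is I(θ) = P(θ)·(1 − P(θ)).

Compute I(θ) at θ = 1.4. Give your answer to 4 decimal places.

P = 1/(1+e^{-1.8800}) = 0.8676
P(1−P) = 0.8676 × 0.1324 = 0.1149
I = P(1−P) = 0.11486

0.1149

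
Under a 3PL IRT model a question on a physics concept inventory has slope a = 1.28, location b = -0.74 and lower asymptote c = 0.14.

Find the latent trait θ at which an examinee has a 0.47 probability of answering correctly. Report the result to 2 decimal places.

-1.11

P(θ) = c + (1 − c) · 1 / (1 + exp(−a(θ − b)))
Remove guessing floor: (0.47 − 0.14)/(1 − 0.14) = 0.3837
logit = ln(0.3837/0.6163) = -0.4738
θ = b + logit/(a) = -0.74 + (-0.4738)/1.2800 = -1.1101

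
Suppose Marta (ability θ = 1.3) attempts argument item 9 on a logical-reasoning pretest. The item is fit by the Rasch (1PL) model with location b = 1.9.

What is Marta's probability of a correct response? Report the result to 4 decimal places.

P(θ) = 1 / (1 + exp(−(θ − b)))
Exponent: (1.3 − 1.9) = -0.6000
1/(1 + e^{0.6000}) = 0.3543
P = 0.3543

0.3543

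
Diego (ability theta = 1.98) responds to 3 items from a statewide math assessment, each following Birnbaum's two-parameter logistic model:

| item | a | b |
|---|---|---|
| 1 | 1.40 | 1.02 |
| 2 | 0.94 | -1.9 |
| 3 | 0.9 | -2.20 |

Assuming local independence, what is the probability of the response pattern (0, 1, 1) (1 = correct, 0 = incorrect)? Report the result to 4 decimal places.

P(theta) = 1 / (1 + exp(−a(theta − b)))
P_1 = 1/(1+e^{-1.3440}) = 0.7931
P_2 = 1/(1+e^{-3.6472}) = 0.9746
P_3 = 1/(1+e^{-3.7620}) = 0.9773
L = (1−P_1) × P_2 × P_3 = 0.2069 × 0.9746 × 0.9773 = 0.19702

0.1970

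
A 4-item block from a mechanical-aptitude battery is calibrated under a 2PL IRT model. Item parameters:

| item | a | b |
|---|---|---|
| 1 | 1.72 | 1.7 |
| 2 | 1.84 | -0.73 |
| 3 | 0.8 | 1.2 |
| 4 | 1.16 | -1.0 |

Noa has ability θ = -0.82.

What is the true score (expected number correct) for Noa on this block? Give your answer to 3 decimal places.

P(θ) = 1 / (1 + exp(−a(θ − b)))
P_1 = 1/(1+e^{4.3344}) = 0.0129
P_2 = 1/(1+e^{0.1656}) = 0.4587
P_3 = 1/(1+e^{1.6160}) = 0.1658
P_4 = 1/(1+e^{-0.2088}) = 0.5520
E[score] = 0.0129 + 0.4587 + 0.1658 + 0.5520 = 1.1894

1.189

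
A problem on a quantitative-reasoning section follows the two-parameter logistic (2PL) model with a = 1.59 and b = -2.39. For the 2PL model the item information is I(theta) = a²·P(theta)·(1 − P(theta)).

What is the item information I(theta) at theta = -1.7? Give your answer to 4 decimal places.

P = 1/(1+e^{-1.0971}) = 0.7497
P(1−P) = 0.7497 × 0.2503 = 0.1876
I = a² × P(1−P) = 1.59² × 0.1876 = 0.47438

0.4744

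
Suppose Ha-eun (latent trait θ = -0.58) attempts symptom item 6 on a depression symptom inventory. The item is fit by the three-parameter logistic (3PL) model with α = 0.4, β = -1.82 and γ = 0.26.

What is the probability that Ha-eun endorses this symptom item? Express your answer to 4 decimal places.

0.7199

P(θ) = γ + (1 − γ) · 1 / (1 + exp(−α(θ − β)))
Exponent: 0.4 × (-0.58 − (-1.82)) = 0.4960
1/(1 + e^{-0.4960}) = 0.6215
P = 0.26 + 0.74 × 0.6215 = 0.7199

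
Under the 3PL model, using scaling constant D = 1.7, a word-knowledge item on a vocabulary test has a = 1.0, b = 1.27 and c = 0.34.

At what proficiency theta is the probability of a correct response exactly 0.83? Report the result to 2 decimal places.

1.89

P(theta) = c + (1 − c) · 1 / (1 + exp(−D·a(theta − b)))
Remove guessing floor: (0.83 − 0.34)/(1 − 0.34) = 0.7424
logit = ln(0.7424/0.2576) = 1.0586
theta = b + logit/(1.7·a) = 1.27 + 1.0586/1.7000 = 1.8927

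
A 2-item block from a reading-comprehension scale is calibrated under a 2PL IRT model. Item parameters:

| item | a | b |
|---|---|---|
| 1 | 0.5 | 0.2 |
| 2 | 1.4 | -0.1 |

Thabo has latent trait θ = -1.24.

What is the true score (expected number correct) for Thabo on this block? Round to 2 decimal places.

P(θ) = 1 / (1 + exp(−a(θ − b)))
P_1 = 1/(1+e^{0.7200}) = 0.3274
P_2 = 1/(1+e^{1.5960}) = 0.1685
E[score] = 0.3274 + 0.1685 = 0.4959

0.50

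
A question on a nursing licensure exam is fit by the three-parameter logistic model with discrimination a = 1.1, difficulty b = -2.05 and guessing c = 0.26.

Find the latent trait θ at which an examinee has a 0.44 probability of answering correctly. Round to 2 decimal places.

-3.08

P(θ) = c + (1 − c) · 1 / (1 + exp(−a(θ − b)))
Remove guessing floor: (0.44 − 0.26)/(1 − 0.26) = 0.2432
logit = ln(0.2432/0.7568) = -1.1350
θ = b + logit/(a) = -2.05 + (-1.1350)/1.1000 = -3.0818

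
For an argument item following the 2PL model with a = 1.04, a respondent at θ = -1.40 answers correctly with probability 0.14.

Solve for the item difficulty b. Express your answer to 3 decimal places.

0.345

P(θ) = 1 / (1 + exp(−a(θ − b)))
logit(0.14) = ln(0.14/0.86) = -1.8153
b = θ − logit/(a) = -1.40 − (-1.8153)/1.0400 = 0.3455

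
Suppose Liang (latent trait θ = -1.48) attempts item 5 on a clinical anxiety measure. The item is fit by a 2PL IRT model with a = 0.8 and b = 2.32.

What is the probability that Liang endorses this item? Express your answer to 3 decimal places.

0.046

P(θ) = 1 / (1 + exp(−a(θ − b)))
Exponent: 0.8 × (-1.48 − 2.32) = -3.0400
1/(1 + e^{3.0400}) = 0.0457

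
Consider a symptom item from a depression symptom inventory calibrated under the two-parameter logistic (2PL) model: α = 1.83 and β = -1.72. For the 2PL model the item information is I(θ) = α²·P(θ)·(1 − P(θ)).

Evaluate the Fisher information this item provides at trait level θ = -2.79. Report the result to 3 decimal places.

0.363

P = 1/(1+e^{1.9581}) = 0.1237
P(1−P) = 0.1237 × 0.8763 = 0.1084
I = α² × P(1−P) = 1.83² × 0.1084 = 0.36295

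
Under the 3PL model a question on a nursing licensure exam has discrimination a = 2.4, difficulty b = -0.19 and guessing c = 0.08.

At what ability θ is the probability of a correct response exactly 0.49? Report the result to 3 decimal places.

-0.281

P(θ) = c + (1 − c) · 1 / (1 + exp(−a(θ − b)))
Remove guessing floor: (0.49 − 0.08)/(1 − 0.08) = 0.4457
logit = ln(0.4457/0.5543) = -0.2183
θ = b + logit/(a) = -0.19 + (-0.2183)/2.4000 = -0.2809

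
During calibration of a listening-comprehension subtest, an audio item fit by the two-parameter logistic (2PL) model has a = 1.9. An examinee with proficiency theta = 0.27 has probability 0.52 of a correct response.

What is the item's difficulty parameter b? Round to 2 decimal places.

0.23

P(theta) = 1 / (1 + exp(−a(theta − b)))
logit(0.52) = ln(0.52/0.48) = 0.0800
b = theta − logit/(a) = 0.27 − 0.0800/1.9000 = 0.2279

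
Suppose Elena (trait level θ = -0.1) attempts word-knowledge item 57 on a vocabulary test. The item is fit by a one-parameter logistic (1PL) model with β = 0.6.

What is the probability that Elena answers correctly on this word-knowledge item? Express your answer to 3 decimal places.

P(θ) = 1 / (1 + exp(−(θ − β)))
Exponent: (-0.1 − 0.6) = -0.7000
1/(1 + e^{0.7000}) = 0.3318
P = 0.3318

0.332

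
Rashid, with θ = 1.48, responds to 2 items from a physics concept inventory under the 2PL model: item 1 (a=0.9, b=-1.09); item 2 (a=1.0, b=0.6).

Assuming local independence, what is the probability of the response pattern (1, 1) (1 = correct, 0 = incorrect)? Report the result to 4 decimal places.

0.6432

P(θ) = 1 / (1 + exp(−a(θ − b)))
P_1 = 1/(1+e^{-2.3130}) = 0.9099
P_2 = 1/(1+e^{-0.8800}) = 0.7068
L = P_1 × P_2 = 0.9099 × 0.7068 = 0.64317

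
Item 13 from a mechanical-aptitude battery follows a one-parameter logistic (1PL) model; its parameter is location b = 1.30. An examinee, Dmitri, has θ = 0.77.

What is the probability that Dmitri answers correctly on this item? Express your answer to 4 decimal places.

P(θ) = 1 / (1 + exp(−(θ − b)))
Exponent: (0.77 − 1.30) = -0.5300
1/(1 + e^{0.5300}) = 0.3705
P = 0.3705

0.3705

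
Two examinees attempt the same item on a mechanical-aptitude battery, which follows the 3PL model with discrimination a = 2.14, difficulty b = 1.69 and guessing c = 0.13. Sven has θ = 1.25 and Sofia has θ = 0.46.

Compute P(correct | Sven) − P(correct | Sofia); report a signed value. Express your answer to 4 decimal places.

0.1857

P(θ) = c + (1 − c) · 1 / (1 + exp(−a(θ − b)))
P(Sven) = 0.3741  [exponent -0.9416]
P(Sofia) = 0.1884  [exponent -2.6322]
Difference = 0.3741 − 0.1884 = 0.1857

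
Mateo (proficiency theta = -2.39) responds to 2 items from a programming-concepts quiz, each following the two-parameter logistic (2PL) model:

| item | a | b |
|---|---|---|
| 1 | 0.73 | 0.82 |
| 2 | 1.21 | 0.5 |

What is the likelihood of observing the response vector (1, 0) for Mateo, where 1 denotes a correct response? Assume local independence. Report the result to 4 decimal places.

0.0850

P(theta) = 1 / (1 + exp(−a(theta − b)))
P_1 = 1/(1+e^{2.3433}) = 0.0876
P_2 = 1/(1+e^{3.4969}) = 0.0294
L = P_1 × (1−P_2) = 0.0876 × 0.9706 = 0.08502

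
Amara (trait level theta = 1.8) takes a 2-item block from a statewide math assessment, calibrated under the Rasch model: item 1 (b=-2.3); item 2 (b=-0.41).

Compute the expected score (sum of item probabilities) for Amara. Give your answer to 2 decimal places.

P(theta) = 1 / (1 + exp(−(theta − b)))
P_1 = 1/(1+e^{-4.1000}) = 0.9837
P_2 = 1/(1+e^{-2.2100}) = 0.9011
E[score] = 0.9837 + 0.9011 = 1.8848

1.88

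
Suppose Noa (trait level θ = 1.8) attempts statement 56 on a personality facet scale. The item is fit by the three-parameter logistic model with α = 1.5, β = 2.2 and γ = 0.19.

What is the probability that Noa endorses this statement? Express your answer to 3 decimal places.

0.477

P(θ) = γ + (1 − γ) · 1 / (1 + exp(−α(θ − β)))
Exponent: 1.5 × (1.8 − 2.2) = -0.6000
1/(1 + e^{0.6000}) = 0.3543
P = 0.19 + 0.81 × 0.3543 = 0.4770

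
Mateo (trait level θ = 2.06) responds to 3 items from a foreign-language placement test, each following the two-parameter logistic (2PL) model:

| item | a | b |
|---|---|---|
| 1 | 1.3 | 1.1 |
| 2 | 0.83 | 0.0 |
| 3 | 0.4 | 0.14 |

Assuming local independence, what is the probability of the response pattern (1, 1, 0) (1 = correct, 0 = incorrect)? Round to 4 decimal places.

P(θ) = 1 / (1 + exp(−a(θ − b)))
P_1 = 1/(1+e^{-1.2480}) = 0.7770
P_2 = 1/(1+e^{-1.7098}) = 0.8468
P_3 = 1/(1+e^{-0.7680}) = 0.6831
L = P_1 × P_2 × (1−P_3) = 0.7770 × 0.8468 × 0.3169 = 0.20851

0.2085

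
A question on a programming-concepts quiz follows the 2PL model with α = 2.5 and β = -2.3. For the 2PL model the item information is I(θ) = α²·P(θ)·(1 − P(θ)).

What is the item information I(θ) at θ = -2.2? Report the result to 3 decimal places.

P = 1/(1+e^{-0.2500}) = 0.5622
P(1−P) = 0.5622 × 0.4378 = 0.2461
I = α² × P(1−P) = 2.5² × 0.2461 = 1.53834

1.538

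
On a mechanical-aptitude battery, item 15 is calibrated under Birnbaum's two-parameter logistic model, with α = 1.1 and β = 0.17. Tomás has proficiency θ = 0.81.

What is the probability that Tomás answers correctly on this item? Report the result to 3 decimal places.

0.669

P(θ) = 1 / (1 + exp(−α(θ − β)))
Exponent: 1.1 × (0.81 − 0.17) = 0.7040
1/(1 + e^{-0.7040}) = 0.6691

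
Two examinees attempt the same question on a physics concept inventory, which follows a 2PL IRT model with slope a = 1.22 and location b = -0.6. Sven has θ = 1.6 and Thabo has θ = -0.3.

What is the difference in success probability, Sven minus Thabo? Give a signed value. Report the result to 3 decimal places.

0.346

P(θ) = 1 / (1 + exp(−a(θ − b)))
P(Sven) = 0.9361  [exponent 2.6840]
P(Thabo) = 0.5905  [exponent 0.3660]
Difference = 0.9361 − 0.5905 = 0.3456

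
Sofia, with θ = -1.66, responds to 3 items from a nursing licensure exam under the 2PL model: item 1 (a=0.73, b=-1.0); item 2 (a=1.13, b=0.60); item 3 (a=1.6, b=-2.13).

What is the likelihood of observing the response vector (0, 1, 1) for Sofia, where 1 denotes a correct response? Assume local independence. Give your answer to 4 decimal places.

0.0303

P(θ) = 1 / (1 + exp(−a(θ − b)))
P_1 = 1/(1+e^{0.4818}) = 0.3818
P_2 = 1/(1+e^{2.5538}) = 0.0722
P_3 = 1/(1+e^{-0.7520}) = 0.6796
L = (1−P_1) × P_2 × P_3 = 0.6182 × 0.0722 × 0.6796 = 0.03032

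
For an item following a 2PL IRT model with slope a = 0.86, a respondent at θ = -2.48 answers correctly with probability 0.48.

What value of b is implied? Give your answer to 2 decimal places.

-2.39

P(θ) = 1 / (1 + exp(−a(θ − b)))
logit(0.48) = ln(0.48/0.52) = -0.0800
b = θ − logit/(a) = -2.48 − (-0.0800)/0.8600 = -2.3869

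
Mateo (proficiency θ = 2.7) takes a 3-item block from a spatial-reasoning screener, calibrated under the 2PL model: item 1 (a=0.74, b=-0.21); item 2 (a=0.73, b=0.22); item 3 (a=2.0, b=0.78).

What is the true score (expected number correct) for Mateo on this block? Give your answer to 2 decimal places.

P(θ) = 1 / (1 + exp(−a(θ − b)))
P_1 = 1/(1+e^{-2.1534}) = 0.8960
P_2 = 1/(1+e^{-1.8104}) = 0.8594
P_3 = 1/(1+e^{-3.8400}) = 0.9790
E[score] = 0.8960 + 0.8594 + 0.9790 = 2.7344

2.73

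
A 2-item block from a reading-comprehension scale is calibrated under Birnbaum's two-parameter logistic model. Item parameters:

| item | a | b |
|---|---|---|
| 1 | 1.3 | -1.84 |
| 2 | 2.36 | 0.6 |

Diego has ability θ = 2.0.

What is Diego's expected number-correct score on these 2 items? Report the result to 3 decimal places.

1.958

P(θ) = 1 / (1 + exp(−a(θ − b)))
P_1 = 1/(1+e^{-4.9920}) = 0.9933
P_2 = 1/(1+e^{-3.3040}) = 0.9646
E[score] = 0.9933 + 0.9646 = 1.9578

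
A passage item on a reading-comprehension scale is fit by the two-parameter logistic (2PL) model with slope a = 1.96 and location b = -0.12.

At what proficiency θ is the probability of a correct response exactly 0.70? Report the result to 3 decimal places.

P(θ) = 1 / (1 + exp(−a(θ − b)))
logit = ln(0.7000/0.3000) = 0.8473
θ = b + logit/(a) = -0.12 + 0.8473/1.9600 = 0.3123

0.312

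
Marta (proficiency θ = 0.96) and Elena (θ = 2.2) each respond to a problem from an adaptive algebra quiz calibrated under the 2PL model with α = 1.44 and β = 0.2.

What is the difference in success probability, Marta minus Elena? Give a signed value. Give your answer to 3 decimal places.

P(θ) = 1 / (1 + exp(−α(θ − β)))
P(Marta) = 0.7492  [exponent 1.0944]
P(Elena) = 0.9468  [exponent 2.8800]
Difference = 0.7492 − 0.9468 = -0.1976

-0.198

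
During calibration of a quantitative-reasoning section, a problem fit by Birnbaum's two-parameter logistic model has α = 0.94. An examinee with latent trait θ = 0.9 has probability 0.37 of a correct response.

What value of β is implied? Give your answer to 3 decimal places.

P(θ) = 1 / (1 + exp(−α(θ − β)))
logit(0.37) = ln(0.37/0.63) = -0.5322
β = θ − logit/(α) = 0.9 − (-0.5322)/0.9400 = 1.4662

1.466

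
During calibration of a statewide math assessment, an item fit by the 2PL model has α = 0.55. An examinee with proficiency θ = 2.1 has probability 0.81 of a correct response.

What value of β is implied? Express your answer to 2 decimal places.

-0.54

P(θ) = 1 / (1 + exp(−α(θ − β)))
logit(0.81) = ln(0.81/0.19) = 1.4500
β = θ − logit/(α) = 2.1 − 1.4500/0.5500 = -0.5364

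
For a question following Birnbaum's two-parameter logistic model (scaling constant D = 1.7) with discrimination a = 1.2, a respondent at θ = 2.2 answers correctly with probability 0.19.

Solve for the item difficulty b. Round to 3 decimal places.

P(θ) = 1 / (1 + exp(−D·a(θ − b)))
logit(0.19) = ln(0.19/0.81) = -1.4500
b = θ − logit/(1.7·a) = 2.2 − (-1.4500)/2.0400 = 2.9108

2.911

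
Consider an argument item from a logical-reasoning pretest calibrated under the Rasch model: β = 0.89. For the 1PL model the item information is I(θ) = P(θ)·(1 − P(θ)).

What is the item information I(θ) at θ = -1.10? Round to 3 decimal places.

0.106

P = 1/(1+e^{1.9900}) = 0.1203
P(1−P) = 0.1203 × 0.8797 = 0.1058
I = P(1−P) = 0.10580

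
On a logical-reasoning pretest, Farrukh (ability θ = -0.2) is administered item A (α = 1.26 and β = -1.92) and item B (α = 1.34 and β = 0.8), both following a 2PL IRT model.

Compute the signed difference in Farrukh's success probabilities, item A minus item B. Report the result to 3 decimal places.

P(θ) = 1 / (1 + exp(−α(θ − β)))
P_A = 0.8973
P_B = 0.2075
P_A − P_B = 0.6898

0.690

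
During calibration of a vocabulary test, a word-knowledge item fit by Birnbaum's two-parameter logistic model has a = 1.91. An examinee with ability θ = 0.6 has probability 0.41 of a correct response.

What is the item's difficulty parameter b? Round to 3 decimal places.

0.791

P(θ) = 1 / (1 + exp(−a(θ − b)))
logit(0.41) = ln(0.41/0.59) = -0.3640
b = θ − logit/(a) = 0.6 − (-0.3640)/1.9100 = 0.7906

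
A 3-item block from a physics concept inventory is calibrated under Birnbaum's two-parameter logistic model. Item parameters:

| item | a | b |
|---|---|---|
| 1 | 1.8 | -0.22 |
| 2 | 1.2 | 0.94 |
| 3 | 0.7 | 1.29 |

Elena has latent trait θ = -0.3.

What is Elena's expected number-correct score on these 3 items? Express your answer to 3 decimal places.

0.896

P(θ) = 1 / (1 + exp(−a(θ − b)))
P_1 = 1/(1+e^{0.1440}) = 0.4641
P_2 = 1/(1+e^{1.4880}) = 0.1842
P_3 = 1/(1+e^{1.1130}) = 0.2473
E[score] = 0.4641 + 0.1842 + 0.2473 = 0.8956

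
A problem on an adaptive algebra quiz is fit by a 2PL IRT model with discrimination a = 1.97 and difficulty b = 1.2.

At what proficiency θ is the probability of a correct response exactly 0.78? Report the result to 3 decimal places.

1.842

P(θ) = 1 / (1 + exp(−a(θ − b)))
logit = ln(0.7800/0.2200) = 1.2657
θ = b + logit/(a) = 1.2 + 1.2657/1.9700 = 1.8425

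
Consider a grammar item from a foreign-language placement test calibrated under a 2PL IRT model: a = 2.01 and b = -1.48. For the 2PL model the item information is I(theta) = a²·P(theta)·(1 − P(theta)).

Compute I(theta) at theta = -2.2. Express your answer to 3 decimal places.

0.623

P = 1/(1+e^{1.4472}) = 0.1904
P(1−P) = 0.1904 × 0.8096 = 0.1542
I = a² × P(1−P) = 2.01² × 0.1542 = 0.62285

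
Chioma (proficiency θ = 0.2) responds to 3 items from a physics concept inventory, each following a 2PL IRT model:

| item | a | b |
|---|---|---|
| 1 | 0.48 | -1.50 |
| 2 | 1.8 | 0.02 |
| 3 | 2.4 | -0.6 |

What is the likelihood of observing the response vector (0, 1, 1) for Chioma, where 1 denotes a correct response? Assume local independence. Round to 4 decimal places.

0.1552

P(θ) = 1 / (1 + exp(−a(θ − b)))
P_1 = 1/(1+e^{-0.8160}) = 0.6934
P_2 = 1/(1+e^{-0.3240}) = 0.5803
P_3 = 1/(1+e^{-1.9200}) = 0.8721
L = (1−P_1) × P_2 × P_3 = 0.3066 × 0.5803 × 0.8721 = 0.15518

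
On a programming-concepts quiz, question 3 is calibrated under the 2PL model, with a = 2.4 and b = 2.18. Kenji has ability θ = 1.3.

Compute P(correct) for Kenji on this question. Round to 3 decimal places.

P(θ) = 1 / (1 + exp(−a(θ − b)))
Exponent: 2.4 × (1.3 − 2.18) = -2.1120
1/(1 + e^{2.1120}) = 0.1079

0.108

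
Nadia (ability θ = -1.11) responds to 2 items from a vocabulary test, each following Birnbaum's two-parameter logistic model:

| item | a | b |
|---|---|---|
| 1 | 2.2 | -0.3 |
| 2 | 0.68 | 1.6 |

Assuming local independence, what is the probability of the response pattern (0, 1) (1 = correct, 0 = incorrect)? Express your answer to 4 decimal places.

0.1170

P(θ) = 1 / (1 + exp(−a(θ − b)))
P_1 = 1/(1+e^{1.7820}) = 0.1441
P_2 = 1/(1+e^{1.8428}) = 0.1367
L = (1−P_1) × P_2 = 0.8559 × 0.1367 = 0.11703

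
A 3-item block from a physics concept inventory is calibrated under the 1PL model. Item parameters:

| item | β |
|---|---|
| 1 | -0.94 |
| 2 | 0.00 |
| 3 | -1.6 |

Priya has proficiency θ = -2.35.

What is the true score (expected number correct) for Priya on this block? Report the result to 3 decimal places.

P(θ) = 1 / (1 + exp(−(θ − β)))
P_1 = 1/(1+e^{1.4100}) = 0.1962
P_2 = 1/(1+e^{2.3500}) = 0.0871
P_3 = 1/(1+e^{0.7500}) = 0.3208
E[score] = 0.1962 + 0.0871 + 0.3208 = 0.6041

0.604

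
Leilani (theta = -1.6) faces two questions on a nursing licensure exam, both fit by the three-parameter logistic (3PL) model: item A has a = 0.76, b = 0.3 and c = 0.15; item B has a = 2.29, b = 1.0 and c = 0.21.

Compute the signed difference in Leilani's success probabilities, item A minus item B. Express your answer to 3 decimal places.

0.100

P(theta) = c + (1 − c) · 1 / (1 + exp(−a(theta − b)))
P_A = 0.3123
P_B = 0.2120
P_A − P_B = 0.1002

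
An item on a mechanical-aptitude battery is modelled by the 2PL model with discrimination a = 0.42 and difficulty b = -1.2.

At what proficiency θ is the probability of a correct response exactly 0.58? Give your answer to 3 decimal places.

-0.431

P(θ) = 1 / (1 + exp(−a(θ − b)))
logit = ln(0.5800/0.4200) = 0.3228
θ = b + logit/(a) = -1.2 + 0.3228/0.4200 = -0.4315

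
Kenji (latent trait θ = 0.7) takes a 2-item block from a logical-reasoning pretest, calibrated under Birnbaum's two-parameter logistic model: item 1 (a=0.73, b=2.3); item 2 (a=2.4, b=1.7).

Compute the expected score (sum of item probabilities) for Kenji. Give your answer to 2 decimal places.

0.32

P(θ) = 1 / (1 + exp(−a(θ − b)))
P_1 = 1/(1+e^{1.1680}) = 0.2372
P_2 = 1/(1+e^{2.4000}) = 0.0832
E[score] = 0.2372 + 0.0832 = 0.3204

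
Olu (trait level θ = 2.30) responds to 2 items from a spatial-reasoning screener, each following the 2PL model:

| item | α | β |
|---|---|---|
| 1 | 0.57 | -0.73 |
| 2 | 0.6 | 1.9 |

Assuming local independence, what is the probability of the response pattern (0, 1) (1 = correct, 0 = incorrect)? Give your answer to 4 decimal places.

P(θ) = 1 / (1 + exp(−α(θ − β)))
P_1 = 1/(1+e^{-1.7271}) = 0.8490
P_2 = 1/(1+e^{-0.2400}) = 0.5597
L = (1−P_1) × P_2 = 0.1510 × 0.5597 = 0.08449

0.0845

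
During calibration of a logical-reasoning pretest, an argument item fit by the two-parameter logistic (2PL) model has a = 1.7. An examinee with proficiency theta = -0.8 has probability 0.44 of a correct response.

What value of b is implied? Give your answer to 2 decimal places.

P(theta) = 1 / (1 + exp(−a(theta − b)))
logit(0.44) = ln(0.44/0.56) = -0.2412
b = theta − logit/(a) = -0.8 − (-0.2412)/1.7000 = -0.6581

-0.66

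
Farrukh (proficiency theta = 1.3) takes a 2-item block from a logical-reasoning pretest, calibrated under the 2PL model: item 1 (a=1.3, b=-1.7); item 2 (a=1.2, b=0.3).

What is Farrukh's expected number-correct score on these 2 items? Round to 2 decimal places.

1.75

P(theta) = 1 / (1 + exp(−a(theta − b)))
P_1 = 1/(1+e^{-3.9000}) = 0.9802
P_2 = 1/(1+e^{-1.2000}) = 0.7685
E[score] = 0.9802 + 0.7685 = 1.7487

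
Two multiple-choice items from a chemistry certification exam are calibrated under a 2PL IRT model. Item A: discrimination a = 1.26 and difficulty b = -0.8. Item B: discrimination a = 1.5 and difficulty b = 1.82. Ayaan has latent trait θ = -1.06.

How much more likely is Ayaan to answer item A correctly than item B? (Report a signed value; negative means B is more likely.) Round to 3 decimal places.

P(θ) = 1 / (1 + exp(−a(θ − b)))
P_A = 0.4188
P_B = 0.0131
P_A − P_B = 0.4057

0.406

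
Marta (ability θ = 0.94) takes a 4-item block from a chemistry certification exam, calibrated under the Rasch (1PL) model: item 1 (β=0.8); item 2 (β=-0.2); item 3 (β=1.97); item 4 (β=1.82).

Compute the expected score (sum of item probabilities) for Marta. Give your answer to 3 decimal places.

P(θ) = 1 / (1 + exp(−(θ − β)))
P_1 = 1/(1+e^{-0.1400}) = 0.5349
P_2 = 1/(1+e^{-1.1400}) = 0.7577
P_3 = 1/(1+e^{1.0300}) = 0.2631
P_4 = 1/(1+e^{0.8800}) = 0.2932
E[score] = 0.5349 + 0.7577 + 0.2631 + 0.2932 = 1.8489

1.849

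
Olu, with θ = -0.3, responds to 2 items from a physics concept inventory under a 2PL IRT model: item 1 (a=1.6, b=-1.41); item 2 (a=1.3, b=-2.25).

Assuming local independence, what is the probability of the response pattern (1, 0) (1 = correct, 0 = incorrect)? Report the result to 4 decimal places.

P(θ) = 1 / (1 + exp(−a(θ − b)))
P_1 = 1/(1+e^{-1.7760}) = 0.8552
P_2 = 1/(1+e^{-2.5350}) = 0.9266
L = P_1 × (1−P_2) = 0.8552 × 0.0734 = 0.06281

0.0628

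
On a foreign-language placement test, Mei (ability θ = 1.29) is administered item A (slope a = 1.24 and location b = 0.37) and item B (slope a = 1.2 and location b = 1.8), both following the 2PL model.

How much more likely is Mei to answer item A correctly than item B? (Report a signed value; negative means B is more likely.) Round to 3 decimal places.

0.406

P(θ) = 1 / (1 + exp(−a(θ − b)))
P_A = 0.7578
P_B = 0.3516
P_A − P_B = 0.4062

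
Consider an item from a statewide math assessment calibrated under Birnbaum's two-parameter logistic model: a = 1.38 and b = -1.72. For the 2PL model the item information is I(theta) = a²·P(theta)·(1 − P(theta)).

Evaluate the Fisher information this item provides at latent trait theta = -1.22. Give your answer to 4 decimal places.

P = 1/(1+e^{-0.6900}) = 0.6660
P(1−P) = 0.6660 × 0.3340 = 0.2225
I = a² × P(1−P) = 1.38² × 0.2225 = 0.42364

0.4236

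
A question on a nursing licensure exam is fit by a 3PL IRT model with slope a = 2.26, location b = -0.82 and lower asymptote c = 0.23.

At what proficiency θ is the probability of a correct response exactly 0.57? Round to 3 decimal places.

-0.924

P(θ) = c + (1 − c) · 1 / (1 + exp(−a(θ − b)))
Remove guessing floor: (0.57 − 0.23)/(1 − 0.23) = 0.4416
logit = ln(0.4416/0.5584) = -0.2348
θ = b + logit/(a) = -0.82 + (-0.2348)/2.2600 = -0.9239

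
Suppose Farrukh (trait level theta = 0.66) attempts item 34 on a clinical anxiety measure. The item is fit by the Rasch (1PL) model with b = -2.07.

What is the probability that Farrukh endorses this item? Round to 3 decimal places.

0.939

P(theta) = 1 / (1 + exp(−(theta − b)))
Exponent: (0.66 − (-2.07)) = 2.7300
1/(1 + e^{-2.7300}) = 0.9388
P = 0.9388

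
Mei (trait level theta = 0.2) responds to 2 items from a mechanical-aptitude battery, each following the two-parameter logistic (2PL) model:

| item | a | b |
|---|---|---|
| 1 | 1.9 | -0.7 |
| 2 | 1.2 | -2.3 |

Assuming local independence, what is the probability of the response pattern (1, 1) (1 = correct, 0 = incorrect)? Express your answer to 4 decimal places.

P(theta) = 1 / (1 + exp(−a(theta − b)))
P_1 = 1/(1+e^{-1.7100}) = 0.8468
P_2 = 1/(1+e^{-3.0000}) = 0.9526
L = P_1 × P_2 = 0.8468 × 0.9526 = 0.80667

0.8067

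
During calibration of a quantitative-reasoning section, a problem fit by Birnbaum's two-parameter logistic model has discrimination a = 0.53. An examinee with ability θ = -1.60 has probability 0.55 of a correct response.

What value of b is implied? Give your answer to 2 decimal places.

P(θ) = 1 / (1 + exp(−a(θ − b)))
logit(0.55) = ln(0.55/0.45) = 0.2007
b = θ − logit/(a) = -1.60 − 0.2007/0.5300 = -1.9786

-1.98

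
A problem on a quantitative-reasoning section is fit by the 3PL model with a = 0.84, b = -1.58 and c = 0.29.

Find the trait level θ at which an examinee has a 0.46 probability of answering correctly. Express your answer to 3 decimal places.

P(θ) = c + (1 − c) · 1 / (1 + exp(−a(θ − b)))
Remove guessing floor: (0.46 − 0.29)/(1 − 0.29) = 0.2394
logit = ln(0.2394/0.7606) = -1.1558
θ = b + logit/(a) = -1.58 + (-1.1558)/0.8400 = -2.9559

-2.956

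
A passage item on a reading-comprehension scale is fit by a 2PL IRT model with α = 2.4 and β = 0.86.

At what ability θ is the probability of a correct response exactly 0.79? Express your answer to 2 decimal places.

1.41

P(θ) = 1 / (1 + exp(−α(θ − β)))
logit = ln(0.7900/0.2100) = 1.3249
θ = β + logit/(α) = 0.86 + 1.3249/2.4000 = 1.4121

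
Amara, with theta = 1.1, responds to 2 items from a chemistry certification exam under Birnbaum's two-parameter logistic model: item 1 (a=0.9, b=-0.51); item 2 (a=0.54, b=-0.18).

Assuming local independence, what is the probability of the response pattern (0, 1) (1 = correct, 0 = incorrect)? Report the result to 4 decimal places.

0.1267

P(theta) = 1 / (1 + exp(−a(theta − b)))
P_1 = 1/(1+e^{-1.4490}) = 0.8098
P_2 = 1/(1+e^{-0.6912}) = 0.6662
L = (1−P_1) × P_2 = 0.1902 × 0.6662 = 0.12669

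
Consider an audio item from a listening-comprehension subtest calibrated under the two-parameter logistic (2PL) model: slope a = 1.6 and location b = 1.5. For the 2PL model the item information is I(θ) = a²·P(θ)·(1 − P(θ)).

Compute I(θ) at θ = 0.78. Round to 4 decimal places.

0.4671

P = 1/(1+e^{1.1520}) = 0.2401
P(1−P) = 0.2401 × 0.7599 = 0.1825
I = a² × P(1−P) = 1.6² × 0.1825 = 0.46711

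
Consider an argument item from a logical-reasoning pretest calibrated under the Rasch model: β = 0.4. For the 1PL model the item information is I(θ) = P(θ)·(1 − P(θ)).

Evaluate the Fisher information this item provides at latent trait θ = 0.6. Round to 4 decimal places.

0.2475

P = 1/(1+e^{-0.2000}) = 0.5498
P(1−P) = 0.5498 × 0.4502 = 0.2475
I = P(1−P) = 0.24752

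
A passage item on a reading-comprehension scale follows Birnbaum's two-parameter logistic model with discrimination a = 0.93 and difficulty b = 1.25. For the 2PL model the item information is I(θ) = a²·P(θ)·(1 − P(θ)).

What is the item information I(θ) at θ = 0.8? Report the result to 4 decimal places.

P = 1/(1+e^{0.4185}) = 0.3969
P(1−P) = 0.3969 × 0.6031 = 0.2394
I = a² × P(1−P) = 0.93² × 0.2394 = 0.20703

0.2070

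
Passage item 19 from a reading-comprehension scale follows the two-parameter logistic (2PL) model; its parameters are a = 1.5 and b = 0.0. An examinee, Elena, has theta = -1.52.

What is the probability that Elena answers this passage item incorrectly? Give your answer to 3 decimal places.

0.907

P(theta) = 1 / (1 + exp(−a(theta − b)))
Exponent: 1.5 × (-1.52 − 0.0) = -2.2800
1/(1 + e^{2.2800}) = 0.0928
P(incorrect) = 1 − 0.0928 = 0.9072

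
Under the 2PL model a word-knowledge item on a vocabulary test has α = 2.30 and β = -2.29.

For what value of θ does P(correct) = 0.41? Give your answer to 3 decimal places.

P(θ) = 1 / (1 + exp(−α(θ − β)))
logit = ln(0.4100/0.5900) = -0.3640
θ = β + logit/(α) = -2.29 + (-0.3640)/2.3000 = -2.4482

-2.448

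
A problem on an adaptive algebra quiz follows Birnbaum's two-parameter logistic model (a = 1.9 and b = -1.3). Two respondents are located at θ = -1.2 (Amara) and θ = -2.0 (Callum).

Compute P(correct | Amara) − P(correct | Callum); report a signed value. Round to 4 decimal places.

0.3382

P(θ) = 1 / (1 + exp(−a(θ − b)))
P(Amara) = 0.5474  [exponent 0.1900]
P(Callum) = 0.2092  [exponent -1.3300]
Difference = 0.5474 − 0.2092 = 0.3382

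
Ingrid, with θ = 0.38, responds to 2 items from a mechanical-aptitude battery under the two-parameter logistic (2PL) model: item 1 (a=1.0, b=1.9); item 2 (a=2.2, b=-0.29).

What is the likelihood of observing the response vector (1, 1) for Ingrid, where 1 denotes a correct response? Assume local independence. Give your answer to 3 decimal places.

0.146

P(θ) = 1 / (1 + exp(−a(θ − b)))
P_1 = 1/(1+e^{1.5200}) = 0.1795
P_2 = 1/(1+e^{-1.4740}) = 0.8137
L = P_1 × P_2 = 0.1795 × 0.8137 = 0.14602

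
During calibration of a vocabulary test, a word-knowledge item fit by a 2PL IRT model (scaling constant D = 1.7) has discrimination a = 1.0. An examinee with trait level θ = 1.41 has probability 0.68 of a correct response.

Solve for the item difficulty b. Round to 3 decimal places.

P(θ) = 1 / (1 + exp(−D·a(θ − b)))
logit(0.68) = ln(0.68/0.32) = 0.7538
b = θ − logit/(1.7·a) = 1.41 − 0.7538/1.7000 = 0.9666

0.967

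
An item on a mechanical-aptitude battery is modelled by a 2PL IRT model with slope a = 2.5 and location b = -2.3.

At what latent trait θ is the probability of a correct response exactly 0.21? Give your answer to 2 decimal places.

P(θ) = 1 / (1 + exp(−a(θ − b)))
logit = ln(0.2100/0.7900) = -1.3249
θ = b + logit/(a) = -2.3 + (-1.3249)/2.5000 = -2.8300

-2.83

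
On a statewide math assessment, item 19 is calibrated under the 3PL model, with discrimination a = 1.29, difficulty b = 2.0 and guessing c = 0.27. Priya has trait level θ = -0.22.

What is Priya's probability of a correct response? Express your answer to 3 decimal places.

P(θ) = c + (1 − c) · 1 / (1 + exp(−a(θ − b)))
Exponent: 1.29 × (-0.22 − 2.0) = -2.8638
1/(1 + e^{2.8638}) = 0.0540
P = 0.27 + 0.73 × 0.0540 = 0.3094

0.309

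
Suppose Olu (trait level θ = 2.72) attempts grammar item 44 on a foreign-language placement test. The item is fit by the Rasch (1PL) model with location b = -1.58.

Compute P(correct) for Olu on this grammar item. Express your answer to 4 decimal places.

P(θ) = 1 / (1 + exp(−(θ − b)))
Exponent: (2.72 − (-1.58)) = 4.3000
1/(1 + e^{-4.3000}) = 0.9866
P = 0.9866

0.9866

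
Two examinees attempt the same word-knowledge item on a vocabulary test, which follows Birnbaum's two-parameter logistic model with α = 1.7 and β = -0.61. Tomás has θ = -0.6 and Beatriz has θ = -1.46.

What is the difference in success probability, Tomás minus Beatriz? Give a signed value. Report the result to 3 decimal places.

P(θ) = 1 / (1 + exp(−α(θ − β)))
P(Tomás) = 0.5042  [exponent 0.0170]
P(Beatriz) = 0.1908  [exponent -1.4450]
Difference = 0.5042 − 0.1908 = 0.3135

0.313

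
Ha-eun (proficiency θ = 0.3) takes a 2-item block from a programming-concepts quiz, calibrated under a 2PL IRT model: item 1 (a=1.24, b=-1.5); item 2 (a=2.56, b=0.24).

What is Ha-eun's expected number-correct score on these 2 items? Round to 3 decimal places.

1.441

P(θ) = 1 / (1 + exp(−a(θ − b)))
P_1 = 1/(1+e^{-2.2320}) = 0.9031
P_2 = 1/(1+e^{-0.1536}) = 0.5383
E[score] = 0.9031 + 0.5383 = 1.4414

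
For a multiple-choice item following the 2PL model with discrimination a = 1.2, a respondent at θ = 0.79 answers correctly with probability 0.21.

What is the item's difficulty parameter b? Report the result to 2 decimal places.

P(θ) = 1 / (1 + exp(−a(θ − b)))
logit(0.21) = ln(0.21/0.79) = -1.3249
b = θ − logit/(a) = 0.79 − (-1.3249)/1.2000 = 1.8941

1.89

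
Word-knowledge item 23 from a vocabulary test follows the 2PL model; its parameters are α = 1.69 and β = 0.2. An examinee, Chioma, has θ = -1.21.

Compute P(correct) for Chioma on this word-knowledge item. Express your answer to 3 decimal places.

P(θ) = 1 / (1 + exp(−α(θ − β)))
Exponent: 1.69 × (-1.21 − 0.2) = -2.3829
1/(1 + e^{2.3829}) = 0.0845

0.084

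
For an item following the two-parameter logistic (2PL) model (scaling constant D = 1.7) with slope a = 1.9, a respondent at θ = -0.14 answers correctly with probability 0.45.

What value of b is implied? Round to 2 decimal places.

-0.08

P(θ) = 1 / (1 + exp(−D·a(θ − b)))
logit(0.45) = ln(0.45/0.55) = -0.2007
b = θ − logit/(1.7·a) = -0.14 − (-0.2007)/3.2300 = -0.0779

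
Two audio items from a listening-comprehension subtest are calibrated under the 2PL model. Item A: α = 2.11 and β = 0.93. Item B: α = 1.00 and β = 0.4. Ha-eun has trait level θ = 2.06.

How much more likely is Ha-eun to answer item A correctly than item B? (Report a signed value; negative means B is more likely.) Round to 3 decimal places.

P(θ) = 1 / (1 + exp(−α(θ − β)))
P_A = 0.9156
P_B = 0.8402
P_A − P_B = 0.0754

0.075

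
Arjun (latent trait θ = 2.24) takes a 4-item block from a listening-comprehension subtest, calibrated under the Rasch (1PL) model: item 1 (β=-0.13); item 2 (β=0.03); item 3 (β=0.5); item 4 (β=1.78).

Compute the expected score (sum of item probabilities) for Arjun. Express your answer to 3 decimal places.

3.279

P(θ) = 1 / (1 + exp(−(θ − β)))
P_1 = 1/(1+e^{-2.3700}) = 0.9145
P_2 = 1/(1+e^{-2.2100}) = 0.9011
P_3 = 1/(1+e^{-1.7400}) = 0.8507
P_4 = 1/(1+e^{-0.4600}) = 0.6130
E[score] = 0.9145 + 0.9011 + 0.8507 + 0.6130 = 3.2794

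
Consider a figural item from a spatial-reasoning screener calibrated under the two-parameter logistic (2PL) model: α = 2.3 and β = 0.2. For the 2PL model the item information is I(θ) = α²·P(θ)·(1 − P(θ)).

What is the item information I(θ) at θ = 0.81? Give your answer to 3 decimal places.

P = 1/(1+e^{-1.4030}) = 0.8027
P(1−P) = 0.8027 × 0.1973 = 0.1584
I = α² × P(1−P) = 2.3² × 0.1584 = 0.83792

0.838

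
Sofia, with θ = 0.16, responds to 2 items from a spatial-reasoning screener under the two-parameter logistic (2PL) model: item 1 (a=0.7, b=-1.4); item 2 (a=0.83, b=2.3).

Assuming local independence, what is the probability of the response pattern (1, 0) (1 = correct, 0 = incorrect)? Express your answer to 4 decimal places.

P(θ) = 1 / (1 + exp(−a(θ − b)))
P_1 = 1/(1+e^{-1.0920}) = 0.7488
P_2 = 1/(1+e^{1.7762}) = 0.1448
L = P_1 × (1−P_2) = 0.7488 × 0.8552 = 0.64036

0.6404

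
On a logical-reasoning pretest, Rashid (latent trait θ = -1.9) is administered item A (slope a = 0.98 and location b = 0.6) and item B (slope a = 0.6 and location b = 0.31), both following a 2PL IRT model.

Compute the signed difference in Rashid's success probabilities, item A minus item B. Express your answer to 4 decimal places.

P(θ) = 1 / (1 + exp(−a(θ − b)))
P_A = 0.0794
P_B = 0.2098
P_A − P_B = -0.1304

-0.1304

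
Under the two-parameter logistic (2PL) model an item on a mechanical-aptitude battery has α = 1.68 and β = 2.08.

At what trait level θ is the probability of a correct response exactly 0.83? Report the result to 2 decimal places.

P(θ) = 1 / (1 + exp(−α(θ − β)))
logit = ln(0.8300/0.1700) = 1.5856
θ = β + logit/(α) = 2.08 + 1.5856/1.6800 = 3.0238

3.02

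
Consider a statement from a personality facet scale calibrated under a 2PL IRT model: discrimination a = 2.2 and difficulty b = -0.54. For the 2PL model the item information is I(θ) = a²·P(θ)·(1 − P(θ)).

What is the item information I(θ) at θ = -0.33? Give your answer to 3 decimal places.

1.148

P = 1/(1+e^{-0.4620}) = 0.6135
P(1−P) = 0.6135 × 0.3865 = 0.2371
I = a² × P(1−P) = 2.2² × 0.2371 = 1.14766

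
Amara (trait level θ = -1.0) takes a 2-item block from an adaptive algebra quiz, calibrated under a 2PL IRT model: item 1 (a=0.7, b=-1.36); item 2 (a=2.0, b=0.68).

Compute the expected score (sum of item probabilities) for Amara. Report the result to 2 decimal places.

P(θ) = 1 / (1 + exp(−a(θ − b)))
P_1 = 1/(1+e^{-0.2520}) = 0.5627
P_2 = 1/(1+e^{3.3600}) = 0.0336
E[score] = 0.5627 + 0.0336 = 0.5962

0.60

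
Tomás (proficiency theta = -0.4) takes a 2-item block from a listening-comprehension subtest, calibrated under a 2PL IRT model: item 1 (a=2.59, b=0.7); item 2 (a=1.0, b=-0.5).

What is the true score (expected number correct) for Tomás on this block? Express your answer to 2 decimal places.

P(theta) = 1 / (1 + exp(−a(theta − b)))
P_1 = 1/(1+e^{2.8490}) = 0.0547
P_2 = 1/(1+e^{-0.1000}) = 0.5250
E[score] = 0.0547 + 0.5250 = 0.5797

0.58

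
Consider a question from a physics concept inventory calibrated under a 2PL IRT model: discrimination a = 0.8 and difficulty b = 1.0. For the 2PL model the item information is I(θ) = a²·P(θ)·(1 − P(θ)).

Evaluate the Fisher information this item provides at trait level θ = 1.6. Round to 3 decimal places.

0.151

P = 1/(1+e^{-0.4800}) = 0.6177
P(1−P) = 0.6177 × 0.3823 = 0.2361
I = a² × P(1−P) = 0.8² × 0.2361 = 0.15113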